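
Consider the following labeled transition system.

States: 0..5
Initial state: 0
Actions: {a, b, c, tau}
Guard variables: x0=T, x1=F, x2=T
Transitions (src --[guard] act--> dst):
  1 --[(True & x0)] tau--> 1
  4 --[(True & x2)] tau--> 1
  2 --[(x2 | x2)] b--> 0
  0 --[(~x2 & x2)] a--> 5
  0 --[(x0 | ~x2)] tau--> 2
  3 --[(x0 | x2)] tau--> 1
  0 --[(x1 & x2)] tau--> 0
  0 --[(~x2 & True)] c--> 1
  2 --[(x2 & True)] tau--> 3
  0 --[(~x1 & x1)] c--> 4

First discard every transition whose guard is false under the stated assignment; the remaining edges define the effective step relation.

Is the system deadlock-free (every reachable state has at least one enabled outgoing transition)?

R = {0,1,2,3}
  0: tau→2  [1 out]
  1: tau→1  [1 out]
  2: b→0  tau→3  [2 out]
  3: tau→1  [1 out]

Answer: DEADLOCK-FREE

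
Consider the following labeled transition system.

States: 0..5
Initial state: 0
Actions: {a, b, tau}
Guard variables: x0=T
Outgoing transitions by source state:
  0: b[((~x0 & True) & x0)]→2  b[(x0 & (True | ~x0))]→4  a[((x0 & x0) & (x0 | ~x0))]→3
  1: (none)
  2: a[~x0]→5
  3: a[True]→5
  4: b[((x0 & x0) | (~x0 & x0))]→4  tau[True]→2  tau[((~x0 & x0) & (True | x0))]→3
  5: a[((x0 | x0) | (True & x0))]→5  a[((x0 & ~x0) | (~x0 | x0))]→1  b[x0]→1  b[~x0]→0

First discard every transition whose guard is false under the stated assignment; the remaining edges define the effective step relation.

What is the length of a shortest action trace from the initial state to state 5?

Answer: 2

Working:
Breadth-first toward 5:
  depth 0: {0}
  depth 1: {3,4}
  depth 2: {2,5}
depth(5)=2, e.g. a·a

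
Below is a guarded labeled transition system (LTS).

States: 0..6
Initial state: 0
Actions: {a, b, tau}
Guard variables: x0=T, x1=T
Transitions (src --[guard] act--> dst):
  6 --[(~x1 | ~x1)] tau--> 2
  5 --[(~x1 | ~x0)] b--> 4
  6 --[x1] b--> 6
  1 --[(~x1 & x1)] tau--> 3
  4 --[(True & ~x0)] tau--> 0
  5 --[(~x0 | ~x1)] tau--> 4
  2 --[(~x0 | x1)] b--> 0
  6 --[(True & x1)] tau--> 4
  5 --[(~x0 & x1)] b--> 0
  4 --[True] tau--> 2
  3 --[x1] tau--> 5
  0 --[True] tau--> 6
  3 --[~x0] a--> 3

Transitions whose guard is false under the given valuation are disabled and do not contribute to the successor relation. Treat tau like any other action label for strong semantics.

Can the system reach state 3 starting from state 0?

Answer: UNREACHABLE

Trace:
Guard filter leaves 6 enabled edge(s).
Layer 0: {0}
Layer 1: {6}  now seen {0,6}
Layer 2: {4}  now seen {0,4,6}
Layer 3: {2}  now seen {0,2,4,6}
Reach set: {0,2,4,6}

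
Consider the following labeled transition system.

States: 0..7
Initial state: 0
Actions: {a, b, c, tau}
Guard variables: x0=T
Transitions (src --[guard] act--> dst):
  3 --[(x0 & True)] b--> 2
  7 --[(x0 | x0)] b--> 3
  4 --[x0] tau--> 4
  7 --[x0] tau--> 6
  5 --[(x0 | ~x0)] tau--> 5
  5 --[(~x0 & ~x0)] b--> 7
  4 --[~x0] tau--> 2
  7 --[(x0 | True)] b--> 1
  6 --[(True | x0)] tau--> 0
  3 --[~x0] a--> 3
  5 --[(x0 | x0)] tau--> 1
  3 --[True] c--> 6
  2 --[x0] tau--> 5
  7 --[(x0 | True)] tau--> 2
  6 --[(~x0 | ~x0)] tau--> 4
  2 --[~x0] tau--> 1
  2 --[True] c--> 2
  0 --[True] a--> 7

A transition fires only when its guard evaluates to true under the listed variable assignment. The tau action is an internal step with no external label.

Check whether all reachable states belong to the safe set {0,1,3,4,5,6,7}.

Answer: INVARIANT VIOLATED at state 2

Working:
Inv-set: {0,1,3,4,5,6,7}
R = {0,1,2,3,5,6,7}
  0: ok
  1: ok
  2: outside
  3: ok
  5: ok
  6: ok
  7: ok
reach 2 via a·tau — violates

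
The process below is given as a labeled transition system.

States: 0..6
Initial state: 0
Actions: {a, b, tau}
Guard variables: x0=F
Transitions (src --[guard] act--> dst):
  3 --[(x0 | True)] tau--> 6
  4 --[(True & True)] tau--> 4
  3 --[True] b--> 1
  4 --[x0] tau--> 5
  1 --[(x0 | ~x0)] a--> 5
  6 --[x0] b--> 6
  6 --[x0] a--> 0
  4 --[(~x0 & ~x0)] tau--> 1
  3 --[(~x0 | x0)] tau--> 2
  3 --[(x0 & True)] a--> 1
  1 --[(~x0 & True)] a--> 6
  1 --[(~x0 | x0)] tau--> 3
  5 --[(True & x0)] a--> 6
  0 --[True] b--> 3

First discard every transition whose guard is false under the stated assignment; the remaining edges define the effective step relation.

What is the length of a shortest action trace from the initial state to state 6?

Answer: 2

Analysis:
Breadth-first toward 6:
  L0 = {0}
  L1 = {3}
  L2 = {1,2,6}
6 enters at depth 2; path b·tau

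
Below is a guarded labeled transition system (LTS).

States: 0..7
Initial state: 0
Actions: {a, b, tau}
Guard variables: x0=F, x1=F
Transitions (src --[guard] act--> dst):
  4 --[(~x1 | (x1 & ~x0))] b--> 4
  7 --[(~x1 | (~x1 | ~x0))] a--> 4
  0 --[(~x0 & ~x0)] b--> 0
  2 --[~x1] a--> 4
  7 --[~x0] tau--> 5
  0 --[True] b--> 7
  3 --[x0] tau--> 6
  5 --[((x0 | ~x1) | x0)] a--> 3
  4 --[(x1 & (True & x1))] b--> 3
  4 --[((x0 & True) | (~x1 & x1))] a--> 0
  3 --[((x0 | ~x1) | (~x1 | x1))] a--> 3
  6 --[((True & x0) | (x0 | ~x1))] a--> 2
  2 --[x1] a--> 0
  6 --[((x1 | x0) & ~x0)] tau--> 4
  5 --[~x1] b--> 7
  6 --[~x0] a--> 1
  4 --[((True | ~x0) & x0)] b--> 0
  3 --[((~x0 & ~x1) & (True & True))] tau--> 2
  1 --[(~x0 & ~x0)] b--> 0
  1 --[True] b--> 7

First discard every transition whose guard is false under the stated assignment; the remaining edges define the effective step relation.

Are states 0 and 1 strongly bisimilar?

Compute ~ classes (split until stable):
  P[0] = {{0,1,2,3,4,5,6,7}}
  P[1] = {{0,1,4},{2,6},{3,7},{5}}
  P[2] = {{0,1},{2},{3},{4},{5},{6},{7}}
7 equivalence class(es) (converged in 3)
[0]={0,1}  [1]={0,1}

Answer: BISIMILAR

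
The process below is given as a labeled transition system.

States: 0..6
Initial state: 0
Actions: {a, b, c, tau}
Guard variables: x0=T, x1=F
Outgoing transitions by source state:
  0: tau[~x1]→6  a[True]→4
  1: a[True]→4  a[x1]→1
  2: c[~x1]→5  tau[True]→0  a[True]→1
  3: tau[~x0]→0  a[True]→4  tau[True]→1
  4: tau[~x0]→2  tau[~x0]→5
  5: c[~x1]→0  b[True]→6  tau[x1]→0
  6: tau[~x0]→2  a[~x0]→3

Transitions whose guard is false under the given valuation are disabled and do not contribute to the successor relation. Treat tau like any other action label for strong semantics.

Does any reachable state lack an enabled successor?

Answer: DEADLOCK at state 4

Trace:
Reach set: {0,4,6}
  0: a→4  tau→6  [2 out]
  4: ∅  [deadlock]
  6: ∅  [deadlock]
trace reaching 4: a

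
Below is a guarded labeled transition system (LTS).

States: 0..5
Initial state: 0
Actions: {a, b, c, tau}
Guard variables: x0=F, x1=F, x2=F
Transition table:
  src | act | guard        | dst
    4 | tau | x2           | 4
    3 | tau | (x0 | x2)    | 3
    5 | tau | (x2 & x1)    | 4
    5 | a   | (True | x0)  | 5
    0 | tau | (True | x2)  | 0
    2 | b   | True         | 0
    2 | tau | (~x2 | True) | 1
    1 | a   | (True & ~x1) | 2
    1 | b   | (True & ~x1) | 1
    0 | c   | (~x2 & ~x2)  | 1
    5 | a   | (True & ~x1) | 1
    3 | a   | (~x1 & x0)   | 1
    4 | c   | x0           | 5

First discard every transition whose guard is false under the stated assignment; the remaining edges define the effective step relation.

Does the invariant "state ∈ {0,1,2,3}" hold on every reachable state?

Safe = {0,1,2,3}
R = {0,1,2}
  0: safe
  1: safe
  2: safe

Answer: INVARIANT HOLDS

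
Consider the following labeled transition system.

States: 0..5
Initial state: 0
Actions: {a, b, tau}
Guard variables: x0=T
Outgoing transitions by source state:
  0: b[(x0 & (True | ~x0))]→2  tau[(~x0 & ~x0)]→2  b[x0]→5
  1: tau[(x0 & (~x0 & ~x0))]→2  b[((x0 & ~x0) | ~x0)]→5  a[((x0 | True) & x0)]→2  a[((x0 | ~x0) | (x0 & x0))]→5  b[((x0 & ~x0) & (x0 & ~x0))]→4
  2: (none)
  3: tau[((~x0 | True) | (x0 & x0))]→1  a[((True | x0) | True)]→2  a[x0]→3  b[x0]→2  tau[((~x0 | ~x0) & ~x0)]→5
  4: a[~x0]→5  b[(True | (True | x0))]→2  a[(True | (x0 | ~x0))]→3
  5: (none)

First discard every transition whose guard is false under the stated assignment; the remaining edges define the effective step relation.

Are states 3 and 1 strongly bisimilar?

Answer: NOT BISIMILAR

Trace:
Bisimulation quotient by refinement:
  π0 = {{0,1,2,3,4,5}}
  π1 = {{0},{1},{2,5},{3},{4}}
5 equivalence class(es) (converged in 2)
class of 3: {3}; class of 1: {1}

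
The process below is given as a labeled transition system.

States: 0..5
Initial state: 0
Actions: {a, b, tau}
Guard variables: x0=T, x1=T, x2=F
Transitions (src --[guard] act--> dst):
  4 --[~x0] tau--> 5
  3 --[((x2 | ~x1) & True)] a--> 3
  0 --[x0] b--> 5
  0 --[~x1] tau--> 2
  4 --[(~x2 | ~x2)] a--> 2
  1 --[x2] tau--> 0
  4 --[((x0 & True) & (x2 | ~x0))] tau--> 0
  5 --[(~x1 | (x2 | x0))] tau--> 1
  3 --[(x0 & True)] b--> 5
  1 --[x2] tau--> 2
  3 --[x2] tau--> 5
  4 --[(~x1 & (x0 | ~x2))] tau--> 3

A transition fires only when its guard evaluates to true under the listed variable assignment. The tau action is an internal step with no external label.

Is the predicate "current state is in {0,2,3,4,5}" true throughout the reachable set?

Answer: INVARIANT VIOLATED at state 1

Working:
Safe = {0,2,3,4,5}
Reach set: {0,1,5}
  0: ✓
  1: VIOLATES
  5: ✓
reach 1 via b·tau — violates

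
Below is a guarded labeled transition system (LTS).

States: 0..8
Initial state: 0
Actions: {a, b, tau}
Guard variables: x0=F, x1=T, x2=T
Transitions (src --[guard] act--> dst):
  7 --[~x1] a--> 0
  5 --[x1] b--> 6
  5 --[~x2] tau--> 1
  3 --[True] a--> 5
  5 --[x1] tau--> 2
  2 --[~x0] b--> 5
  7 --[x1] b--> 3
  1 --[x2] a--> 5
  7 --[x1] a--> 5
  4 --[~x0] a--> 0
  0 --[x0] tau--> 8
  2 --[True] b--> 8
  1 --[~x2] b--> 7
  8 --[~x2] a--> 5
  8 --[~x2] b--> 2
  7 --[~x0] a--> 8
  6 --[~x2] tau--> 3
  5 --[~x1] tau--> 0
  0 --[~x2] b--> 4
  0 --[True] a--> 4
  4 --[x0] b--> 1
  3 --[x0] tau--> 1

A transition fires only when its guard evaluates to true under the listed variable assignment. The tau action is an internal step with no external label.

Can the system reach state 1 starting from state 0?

Guard filter leaves 11 enabled edge(s).
depth 0: {0}
depth 1: {4}  now seen {0,4}
Reach set: {0,4}

Answer: UNREACHABLE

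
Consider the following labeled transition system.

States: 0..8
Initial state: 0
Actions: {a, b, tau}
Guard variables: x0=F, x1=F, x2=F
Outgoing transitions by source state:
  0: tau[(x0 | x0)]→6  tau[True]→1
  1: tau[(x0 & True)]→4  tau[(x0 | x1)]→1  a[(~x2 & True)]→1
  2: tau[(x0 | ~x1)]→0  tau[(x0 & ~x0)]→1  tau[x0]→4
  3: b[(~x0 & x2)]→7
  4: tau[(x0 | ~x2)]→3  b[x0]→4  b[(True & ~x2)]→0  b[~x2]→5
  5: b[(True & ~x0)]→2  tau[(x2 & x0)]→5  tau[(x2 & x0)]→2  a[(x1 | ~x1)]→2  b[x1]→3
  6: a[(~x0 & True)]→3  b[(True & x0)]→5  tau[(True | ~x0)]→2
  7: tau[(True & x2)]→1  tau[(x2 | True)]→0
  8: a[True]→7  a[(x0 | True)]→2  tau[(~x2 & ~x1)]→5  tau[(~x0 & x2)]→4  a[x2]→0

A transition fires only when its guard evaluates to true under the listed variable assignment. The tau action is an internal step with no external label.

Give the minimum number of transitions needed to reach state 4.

Answer: UNREACHABLE

Working:
BFS to 4:
  Layer 0: {0}
  Layer 1: {1}
4 never appears.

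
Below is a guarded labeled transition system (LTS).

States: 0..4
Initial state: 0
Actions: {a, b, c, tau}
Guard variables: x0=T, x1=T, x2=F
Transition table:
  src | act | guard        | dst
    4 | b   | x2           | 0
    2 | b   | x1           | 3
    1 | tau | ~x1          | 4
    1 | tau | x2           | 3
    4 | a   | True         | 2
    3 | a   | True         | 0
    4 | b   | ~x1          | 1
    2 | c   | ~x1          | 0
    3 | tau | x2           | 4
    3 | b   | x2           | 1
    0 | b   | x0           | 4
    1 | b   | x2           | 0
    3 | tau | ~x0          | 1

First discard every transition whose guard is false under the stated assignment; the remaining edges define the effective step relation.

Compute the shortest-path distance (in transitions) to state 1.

Answer: UNREACHABLE

Analysis:
BFS to 1:
  depth 0: {0}
  depth 1: {4}
  depth 2: {2}
  depth 3: {3}
1 never appears.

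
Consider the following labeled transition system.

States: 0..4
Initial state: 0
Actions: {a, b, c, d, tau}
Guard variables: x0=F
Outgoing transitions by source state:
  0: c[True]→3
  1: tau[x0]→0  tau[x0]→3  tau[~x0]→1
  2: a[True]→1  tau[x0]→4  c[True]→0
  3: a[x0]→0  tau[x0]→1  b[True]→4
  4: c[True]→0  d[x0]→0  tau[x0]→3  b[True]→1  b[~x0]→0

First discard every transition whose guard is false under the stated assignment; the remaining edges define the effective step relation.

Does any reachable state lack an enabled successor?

Reachable = {0,1,3,4}
  0: c→3  [deg 1]
  1: tau→1  [deg 1]
  3: b→4  [deg 1]
  4: b→0  b→1  c→0  [deg 3]

Answer: DEADLOCK-FREE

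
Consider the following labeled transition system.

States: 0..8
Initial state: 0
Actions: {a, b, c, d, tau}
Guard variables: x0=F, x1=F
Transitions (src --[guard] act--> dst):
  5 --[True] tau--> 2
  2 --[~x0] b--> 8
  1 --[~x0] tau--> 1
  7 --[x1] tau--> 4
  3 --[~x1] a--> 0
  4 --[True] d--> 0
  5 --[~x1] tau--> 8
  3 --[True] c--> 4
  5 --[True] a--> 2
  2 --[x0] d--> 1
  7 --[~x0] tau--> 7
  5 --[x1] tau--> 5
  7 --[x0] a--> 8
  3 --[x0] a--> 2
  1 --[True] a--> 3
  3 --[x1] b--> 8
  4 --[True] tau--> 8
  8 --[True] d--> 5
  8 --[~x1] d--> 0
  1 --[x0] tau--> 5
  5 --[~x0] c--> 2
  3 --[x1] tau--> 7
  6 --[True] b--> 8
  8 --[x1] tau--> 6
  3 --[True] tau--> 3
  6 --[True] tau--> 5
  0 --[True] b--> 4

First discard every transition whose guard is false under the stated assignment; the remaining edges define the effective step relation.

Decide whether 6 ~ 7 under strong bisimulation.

Refine partition for ~:
  π0 = {{0,1,2,3,4,5,6,7,8}}
  π1 = {{0,2},{1},{3,5},{4},{6},{7},{8}}
  π2 = {{0},{1},{2},{3},{4},{5},{6},{7},{8}}
Fixed point at round 3; 9 class(es).
[6]={6}  [7]={7}

Answer: NOT BISIMILAR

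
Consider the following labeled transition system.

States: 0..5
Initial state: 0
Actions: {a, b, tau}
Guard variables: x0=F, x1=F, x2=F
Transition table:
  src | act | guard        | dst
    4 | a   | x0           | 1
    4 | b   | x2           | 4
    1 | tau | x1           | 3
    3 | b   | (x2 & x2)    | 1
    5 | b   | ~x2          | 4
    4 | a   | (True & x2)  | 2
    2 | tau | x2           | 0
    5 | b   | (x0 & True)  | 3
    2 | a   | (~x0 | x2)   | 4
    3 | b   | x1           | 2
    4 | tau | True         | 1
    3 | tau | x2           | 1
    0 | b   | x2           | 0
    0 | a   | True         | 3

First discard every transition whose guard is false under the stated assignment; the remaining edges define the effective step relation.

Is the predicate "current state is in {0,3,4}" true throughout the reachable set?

Safe = {0,3,4}
Reach set: {0,3}
  0: ✓
  3: ✓

Answer: INVARIANT HOLDS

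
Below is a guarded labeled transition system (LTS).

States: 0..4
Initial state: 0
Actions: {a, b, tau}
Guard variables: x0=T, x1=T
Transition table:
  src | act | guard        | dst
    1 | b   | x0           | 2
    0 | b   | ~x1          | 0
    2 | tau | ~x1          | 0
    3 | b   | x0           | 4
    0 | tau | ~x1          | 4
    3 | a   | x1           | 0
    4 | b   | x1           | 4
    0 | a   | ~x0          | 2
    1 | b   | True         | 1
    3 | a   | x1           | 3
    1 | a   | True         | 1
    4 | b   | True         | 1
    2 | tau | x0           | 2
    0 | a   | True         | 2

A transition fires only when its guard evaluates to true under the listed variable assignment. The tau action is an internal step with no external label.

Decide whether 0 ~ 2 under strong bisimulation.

Answer: NOT BISIMILAR

Trace:
Compute ~ classes (split until stable):
  round 0: {{0,1,2,3,4}}
  round 1: {{0},{1,3},{2},{4}}
  round 2: {{0},{1},{2},{3},{4}}
Fixed point at round 3; 5 class(es).
[0]={0}  [2]={2}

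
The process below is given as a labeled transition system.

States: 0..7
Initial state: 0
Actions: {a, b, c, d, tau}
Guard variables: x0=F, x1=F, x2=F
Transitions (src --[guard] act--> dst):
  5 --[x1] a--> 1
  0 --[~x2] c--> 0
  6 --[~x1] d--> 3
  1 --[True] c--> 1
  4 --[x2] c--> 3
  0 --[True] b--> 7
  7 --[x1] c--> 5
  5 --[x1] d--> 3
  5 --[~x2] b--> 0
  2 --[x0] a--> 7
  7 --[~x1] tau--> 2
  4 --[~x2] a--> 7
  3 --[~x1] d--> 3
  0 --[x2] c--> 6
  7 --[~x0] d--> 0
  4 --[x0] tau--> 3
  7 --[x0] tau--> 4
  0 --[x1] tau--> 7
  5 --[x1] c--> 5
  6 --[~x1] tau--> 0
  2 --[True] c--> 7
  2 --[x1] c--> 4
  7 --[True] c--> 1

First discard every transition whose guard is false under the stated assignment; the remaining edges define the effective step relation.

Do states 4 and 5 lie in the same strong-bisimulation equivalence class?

Answer: NOT BISIMILAR

Working:
Bisimulation quotient by refinement:
  round 0: {{0,1,2,3,4,5,6,7}}
  round 1: {{0},{1,2},{3},{4},{5},{6},{7}}
  round 2: {{0},{1},{2},{3},{4},{5},{6},{7}}
8 equivalence class(es) (converged in 3)
class of 4: {4}; class of 5: {5}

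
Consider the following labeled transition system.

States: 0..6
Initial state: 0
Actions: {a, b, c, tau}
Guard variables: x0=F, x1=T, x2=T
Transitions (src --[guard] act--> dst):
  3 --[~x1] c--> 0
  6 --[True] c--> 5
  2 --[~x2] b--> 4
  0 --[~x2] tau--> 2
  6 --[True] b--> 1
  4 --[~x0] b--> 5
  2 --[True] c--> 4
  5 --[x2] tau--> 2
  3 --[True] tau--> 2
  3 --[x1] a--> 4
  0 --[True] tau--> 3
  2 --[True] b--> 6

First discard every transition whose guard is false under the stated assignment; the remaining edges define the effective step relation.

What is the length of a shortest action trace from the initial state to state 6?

Breadth-first toward 6:
  L0 = {0}
  L1 = {3}
  L2 = {2,4}
  L3 = {5,6}
depth(6)=3, e.g. tau·tau·b

Answer: 3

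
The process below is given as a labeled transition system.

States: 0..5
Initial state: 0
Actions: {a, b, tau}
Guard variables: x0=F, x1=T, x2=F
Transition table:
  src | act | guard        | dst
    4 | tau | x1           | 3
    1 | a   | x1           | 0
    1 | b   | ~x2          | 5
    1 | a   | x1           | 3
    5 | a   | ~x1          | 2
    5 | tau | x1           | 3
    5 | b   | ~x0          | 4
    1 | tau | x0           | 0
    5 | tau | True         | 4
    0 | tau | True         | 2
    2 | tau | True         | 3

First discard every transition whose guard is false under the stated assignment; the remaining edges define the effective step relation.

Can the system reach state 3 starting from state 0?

9 transition(s) survive guard evaluation.
depth 0: {0}
depth 1: {2}  cumulative {0,2}
depth 2: {3}  cumulative {0,2,3}
Reachable = {0,2,3}
trace reaching 3: tau·tau

Answer: REACHABLE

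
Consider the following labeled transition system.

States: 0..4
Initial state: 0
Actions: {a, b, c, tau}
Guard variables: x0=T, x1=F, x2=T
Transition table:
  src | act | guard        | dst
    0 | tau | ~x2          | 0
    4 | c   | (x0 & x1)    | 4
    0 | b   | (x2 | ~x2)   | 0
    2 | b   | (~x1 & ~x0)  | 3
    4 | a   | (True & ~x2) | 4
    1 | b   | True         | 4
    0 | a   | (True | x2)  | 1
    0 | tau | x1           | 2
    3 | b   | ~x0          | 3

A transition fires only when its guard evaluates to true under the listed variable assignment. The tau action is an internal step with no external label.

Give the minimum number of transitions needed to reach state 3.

Breadth-first toward 3:
  L0 = {0}
  L1 = {1}
  L2 = {4}
3 never appears.

Answer: UNREACHABLE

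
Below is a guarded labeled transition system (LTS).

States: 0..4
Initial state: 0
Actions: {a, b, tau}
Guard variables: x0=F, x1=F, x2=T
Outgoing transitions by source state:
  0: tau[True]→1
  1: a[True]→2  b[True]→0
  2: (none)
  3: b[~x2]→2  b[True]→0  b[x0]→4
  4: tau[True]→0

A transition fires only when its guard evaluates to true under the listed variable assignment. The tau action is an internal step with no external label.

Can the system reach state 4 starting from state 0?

Answer: UNREACHABLE

Working:
5 transition(s) survive guard evaluation.
L0 = {0}
L1 = {1}  cumulative {0,1}
L2 = {2}  cumulative {0,1,2}
Reachable = {0,1,2}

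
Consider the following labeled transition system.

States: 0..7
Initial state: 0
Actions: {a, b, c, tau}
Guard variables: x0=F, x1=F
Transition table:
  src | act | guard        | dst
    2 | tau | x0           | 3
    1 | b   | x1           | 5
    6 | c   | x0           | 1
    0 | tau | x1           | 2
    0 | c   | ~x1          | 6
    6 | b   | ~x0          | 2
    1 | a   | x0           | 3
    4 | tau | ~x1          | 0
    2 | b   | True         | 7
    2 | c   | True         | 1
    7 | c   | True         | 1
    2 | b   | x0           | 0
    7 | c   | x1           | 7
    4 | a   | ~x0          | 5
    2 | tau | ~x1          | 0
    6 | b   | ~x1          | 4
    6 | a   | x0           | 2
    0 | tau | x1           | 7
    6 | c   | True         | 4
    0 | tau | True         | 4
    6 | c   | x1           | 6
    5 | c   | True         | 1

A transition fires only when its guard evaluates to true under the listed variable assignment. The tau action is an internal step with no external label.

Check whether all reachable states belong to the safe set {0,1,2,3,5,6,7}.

Answer: INVARIANT VIOLATED at state 4

Trace:
Inv-set: {0,1,2,3,5,6,7}
Reachable = {0,1,2,4,5,6,7}
  0: ok
  1: ok
  2: ok
  4: outside
  5: ok
  6: ok
  7: ok
counterexample path to 4: tau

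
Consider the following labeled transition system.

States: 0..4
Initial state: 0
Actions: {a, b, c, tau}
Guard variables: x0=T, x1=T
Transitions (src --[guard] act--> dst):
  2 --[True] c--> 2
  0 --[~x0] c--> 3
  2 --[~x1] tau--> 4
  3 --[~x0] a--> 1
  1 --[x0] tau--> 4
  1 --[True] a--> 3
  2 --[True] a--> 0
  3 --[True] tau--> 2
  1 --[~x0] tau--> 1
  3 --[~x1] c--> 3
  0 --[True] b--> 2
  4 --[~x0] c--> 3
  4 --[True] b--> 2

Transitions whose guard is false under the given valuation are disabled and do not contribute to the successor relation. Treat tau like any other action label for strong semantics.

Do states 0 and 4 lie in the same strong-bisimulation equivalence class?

Answer: BISIMILAR

Analysis:
Compute ~ classes (split until stable):
  P[0] = {{0,1,2,3,4}}
  P[1] = {{0,4},{1},{2},{3}}
stable after 2 split(s): 4 block(s)
[0]={0,4}  [4]={0,4}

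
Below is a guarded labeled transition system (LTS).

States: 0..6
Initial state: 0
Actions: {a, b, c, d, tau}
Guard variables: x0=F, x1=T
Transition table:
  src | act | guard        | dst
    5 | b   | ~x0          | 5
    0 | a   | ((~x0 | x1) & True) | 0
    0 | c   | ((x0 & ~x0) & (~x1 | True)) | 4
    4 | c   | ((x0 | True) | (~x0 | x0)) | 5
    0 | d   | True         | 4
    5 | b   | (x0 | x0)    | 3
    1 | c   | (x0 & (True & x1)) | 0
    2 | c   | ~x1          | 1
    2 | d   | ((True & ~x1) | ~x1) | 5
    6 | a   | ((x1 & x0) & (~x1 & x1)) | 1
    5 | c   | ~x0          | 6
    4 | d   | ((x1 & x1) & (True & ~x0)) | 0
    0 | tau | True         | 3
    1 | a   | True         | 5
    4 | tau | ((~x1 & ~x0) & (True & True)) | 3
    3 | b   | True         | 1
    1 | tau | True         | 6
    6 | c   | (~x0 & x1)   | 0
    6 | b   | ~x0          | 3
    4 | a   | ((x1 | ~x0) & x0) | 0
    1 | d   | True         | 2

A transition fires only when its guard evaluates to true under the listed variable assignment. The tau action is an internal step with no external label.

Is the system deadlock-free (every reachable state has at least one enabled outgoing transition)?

Reachable = {0,1,2,3,4,5,6}
  0: a→0  d→4  tau→3  [3 out]
  1: a→5  d→2  tau→6  [3 out]
  2: ∅  [STUCK]
  3: b→1  [1 out]
  4: c→5  d→0  [2 out]
  5: b→5  c→6  [2 out]
  6: b→3  c→0  [2 out]
Path to 2: tau·b·d

Answer: DEADLOCK at state 2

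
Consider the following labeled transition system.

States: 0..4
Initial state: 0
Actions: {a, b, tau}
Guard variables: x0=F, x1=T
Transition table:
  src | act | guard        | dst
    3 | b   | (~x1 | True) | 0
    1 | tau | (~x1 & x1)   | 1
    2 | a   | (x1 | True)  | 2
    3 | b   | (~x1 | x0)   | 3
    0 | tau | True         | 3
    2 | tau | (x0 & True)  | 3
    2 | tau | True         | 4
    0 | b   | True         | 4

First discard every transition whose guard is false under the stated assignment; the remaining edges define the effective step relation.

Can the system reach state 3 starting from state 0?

Answer: REACHABLE

Analysis:
After dropping false guards: 5 live edges.
L0 = {0}
L1 = {3,4}  total {0,3,4}
R = {0,3,4}
witness 3: tau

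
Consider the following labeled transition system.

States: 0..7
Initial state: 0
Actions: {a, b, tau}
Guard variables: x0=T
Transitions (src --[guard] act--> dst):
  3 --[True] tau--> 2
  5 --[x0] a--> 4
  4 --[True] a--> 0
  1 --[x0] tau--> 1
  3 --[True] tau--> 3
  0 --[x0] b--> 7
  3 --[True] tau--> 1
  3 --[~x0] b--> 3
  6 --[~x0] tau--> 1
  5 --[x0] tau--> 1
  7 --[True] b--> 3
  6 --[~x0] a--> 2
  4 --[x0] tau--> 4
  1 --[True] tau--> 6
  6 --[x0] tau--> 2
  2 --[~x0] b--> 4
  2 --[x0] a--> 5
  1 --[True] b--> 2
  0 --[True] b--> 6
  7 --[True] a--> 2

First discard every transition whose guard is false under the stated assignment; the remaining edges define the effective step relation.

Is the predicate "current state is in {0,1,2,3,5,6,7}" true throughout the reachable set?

Allowed set {0,1,2,3,5,6,7}
R = {0,1,2,3,4,5,6,7}
  0: ✓
  1: ✓
  2: ✓
  3: ✓
  4: outside
  5: ✓
  6: ✓
  7: ✓
counterexample path to 4: b·tau·a·a

Answer: INVARIANT VIOLATED at state 4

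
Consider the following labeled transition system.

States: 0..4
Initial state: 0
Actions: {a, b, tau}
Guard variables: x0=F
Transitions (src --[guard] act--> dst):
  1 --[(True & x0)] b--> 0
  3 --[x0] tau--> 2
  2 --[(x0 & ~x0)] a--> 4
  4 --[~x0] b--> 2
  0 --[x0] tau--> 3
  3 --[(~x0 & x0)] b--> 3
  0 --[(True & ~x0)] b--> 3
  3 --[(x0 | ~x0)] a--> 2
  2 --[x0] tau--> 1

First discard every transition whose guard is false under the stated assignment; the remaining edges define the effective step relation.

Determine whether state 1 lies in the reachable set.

After dropping false guards: 3 live edges.
depth 0: {0}
depth 1: {3}  total {0,3}
depth 2: {2}  total {0,2,3}
Reachable = {0,2,3}

Answer: UNREACHABLE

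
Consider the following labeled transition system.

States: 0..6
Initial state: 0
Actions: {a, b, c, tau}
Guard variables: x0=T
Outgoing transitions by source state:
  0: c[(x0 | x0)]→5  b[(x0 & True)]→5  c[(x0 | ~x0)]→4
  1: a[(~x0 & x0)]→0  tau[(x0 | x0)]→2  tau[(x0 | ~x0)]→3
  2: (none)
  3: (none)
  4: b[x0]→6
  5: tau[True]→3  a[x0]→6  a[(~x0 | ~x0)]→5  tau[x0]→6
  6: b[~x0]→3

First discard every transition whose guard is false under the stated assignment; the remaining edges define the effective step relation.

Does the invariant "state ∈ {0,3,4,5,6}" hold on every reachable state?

Answer: INVARIANT HOLDS

Working:
Safe = {0,3,4,5,6}
Reach set: {0,3,4,5,6}
  0: ✓
  3: ✓
  4: ✓
  5: ✓
  6: ✓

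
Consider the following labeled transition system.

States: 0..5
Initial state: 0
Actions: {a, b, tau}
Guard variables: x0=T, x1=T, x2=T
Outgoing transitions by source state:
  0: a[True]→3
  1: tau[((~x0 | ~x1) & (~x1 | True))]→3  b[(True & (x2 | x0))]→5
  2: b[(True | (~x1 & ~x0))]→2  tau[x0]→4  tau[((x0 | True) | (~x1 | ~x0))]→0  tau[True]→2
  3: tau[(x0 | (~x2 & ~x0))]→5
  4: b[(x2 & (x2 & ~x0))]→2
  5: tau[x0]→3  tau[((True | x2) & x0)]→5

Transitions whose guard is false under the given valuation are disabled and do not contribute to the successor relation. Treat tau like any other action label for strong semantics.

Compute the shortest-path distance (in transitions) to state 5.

Answer: 2

Trace:
Layered search for 5:
  L0 = {0}
  L1 = {3}
  L2 = {5}
5 enters at depth 2; path a·tau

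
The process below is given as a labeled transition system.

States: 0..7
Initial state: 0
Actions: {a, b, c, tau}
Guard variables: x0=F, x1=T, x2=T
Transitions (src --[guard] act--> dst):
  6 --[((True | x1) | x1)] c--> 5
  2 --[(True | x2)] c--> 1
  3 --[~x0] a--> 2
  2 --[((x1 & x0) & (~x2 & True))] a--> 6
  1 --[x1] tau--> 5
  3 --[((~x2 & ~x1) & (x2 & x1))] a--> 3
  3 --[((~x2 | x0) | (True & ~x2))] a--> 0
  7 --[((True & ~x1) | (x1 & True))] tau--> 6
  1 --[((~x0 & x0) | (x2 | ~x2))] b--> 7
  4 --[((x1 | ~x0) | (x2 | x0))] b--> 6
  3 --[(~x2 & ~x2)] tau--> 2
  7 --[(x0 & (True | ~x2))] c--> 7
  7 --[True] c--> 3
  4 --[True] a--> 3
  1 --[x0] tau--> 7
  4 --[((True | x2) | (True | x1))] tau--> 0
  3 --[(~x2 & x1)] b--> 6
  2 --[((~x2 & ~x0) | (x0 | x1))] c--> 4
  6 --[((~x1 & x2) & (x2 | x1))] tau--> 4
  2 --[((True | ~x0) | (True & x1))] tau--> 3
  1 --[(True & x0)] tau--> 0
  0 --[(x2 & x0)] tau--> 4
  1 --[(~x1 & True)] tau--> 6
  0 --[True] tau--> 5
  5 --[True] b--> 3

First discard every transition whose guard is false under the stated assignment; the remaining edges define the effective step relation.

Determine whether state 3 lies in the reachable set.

Answer: REACHABLE

Trace:
After dropping false guards: 14 live edges.
Layer 0: {0}
Layer 1: {5}  total {0,5}
Layer 2: {3}  total {0,3,5}
Layer 3: {2}  total {0,2,3,5}
Layer 4: {1,4}  total {0,1,2,3,4,5}
Layer 5: {6,7}  total {0,1,2,3,4,5,6,7}
Reach set: {0,1,2,3,4,5,6,7}
witness 3: tau·b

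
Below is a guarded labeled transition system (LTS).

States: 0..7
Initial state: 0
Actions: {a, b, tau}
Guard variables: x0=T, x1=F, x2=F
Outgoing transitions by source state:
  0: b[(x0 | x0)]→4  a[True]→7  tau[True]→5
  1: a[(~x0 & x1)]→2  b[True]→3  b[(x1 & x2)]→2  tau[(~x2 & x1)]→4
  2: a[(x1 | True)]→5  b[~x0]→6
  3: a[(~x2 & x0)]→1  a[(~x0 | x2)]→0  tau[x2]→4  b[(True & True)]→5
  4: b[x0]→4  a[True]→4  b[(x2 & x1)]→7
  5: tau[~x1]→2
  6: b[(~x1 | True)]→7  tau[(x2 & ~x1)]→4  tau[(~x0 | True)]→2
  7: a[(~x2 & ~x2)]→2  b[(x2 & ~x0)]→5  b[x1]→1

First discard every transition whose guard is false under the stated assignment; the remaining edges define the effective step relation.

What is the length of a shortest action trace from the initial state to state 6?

Answer: UNREACHABLE

Working:
Layered search for 6:
  Layer 0: {0}
  Layer 1: {4,5,7}
  Layer 2: {2}
6 never appears.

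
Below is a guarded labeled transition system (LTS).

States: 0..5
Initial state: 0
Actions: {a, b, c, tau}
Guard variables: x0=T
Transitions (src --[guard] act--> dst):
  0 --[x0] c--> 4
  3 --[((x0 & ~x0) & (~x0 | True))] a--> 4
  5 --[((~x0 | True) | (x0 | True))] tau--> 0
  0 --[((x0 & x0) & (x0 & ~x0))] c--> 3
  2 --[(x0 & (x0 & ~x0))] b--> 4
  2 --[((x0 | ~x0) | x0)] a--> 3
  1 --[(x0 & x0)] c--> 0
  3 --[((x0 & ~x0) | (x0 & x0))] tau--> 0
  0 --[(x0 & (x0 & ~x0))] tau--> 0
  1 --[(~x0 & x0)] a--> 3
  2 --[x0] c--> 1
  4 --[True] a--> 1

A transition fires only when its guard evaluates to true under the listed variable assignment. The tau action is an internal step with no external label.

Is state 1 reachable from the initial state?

7 transition(s) survive guard evaluation.
L0 = {0}
L1 = {4}  now seen {0,4}
L2 = {1}  now seen {0,1,4}
Reachable = {0,1,4}
Path to 1: c·a

Answer: REACHABLE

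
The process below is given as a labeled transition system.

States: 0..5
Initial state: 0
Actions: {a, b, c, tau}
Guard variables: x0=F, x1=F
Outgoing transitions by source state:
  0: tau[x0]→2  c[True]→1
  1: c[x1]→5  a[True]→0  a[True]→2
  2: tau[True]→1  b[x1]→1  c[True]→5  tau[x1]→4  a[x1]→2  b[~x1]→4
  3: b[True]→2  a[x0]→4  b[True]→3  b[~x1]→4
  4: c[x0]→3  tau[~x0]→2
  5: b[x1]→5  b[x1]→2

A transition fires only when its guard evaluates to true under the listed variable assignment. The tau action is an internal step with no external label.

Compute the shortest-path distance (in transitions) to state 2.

BFS to 2:
  Layer 0: {0}
  Layer 1: {1}
  Layer 2: {2}
first hit 2 at d=2 via c·a

Answer: 2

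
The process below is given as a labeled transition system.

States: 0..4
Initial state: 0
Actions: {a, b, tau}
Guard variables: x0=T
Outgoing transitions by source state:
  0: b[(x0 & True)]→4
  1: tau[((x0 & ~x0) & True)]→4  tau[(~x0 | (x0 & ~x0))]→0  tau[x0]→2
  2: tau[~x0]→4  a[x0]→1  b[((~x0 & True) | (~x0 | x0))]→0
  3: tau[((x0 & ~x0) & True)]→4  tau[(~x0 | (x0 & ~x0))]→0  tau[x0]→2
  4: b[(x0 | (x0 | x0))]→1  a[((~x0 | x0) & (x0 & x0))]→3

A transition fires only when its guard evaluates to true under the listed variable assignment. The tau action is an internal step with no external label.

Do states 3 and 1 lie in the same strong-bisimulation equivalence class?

Answer: BISIMILAR

Trace:
Bisimulation quotient by refinement:
  P[0] = {{0,1,2,3,4}}
  P[1] = {{0},{1,3},{2,4}}
  P[2] = {{0},{1,3},{2},{4}}
stable after 3 split(s): 4 block(s)
3∈{1,3}, 1∈{1,3}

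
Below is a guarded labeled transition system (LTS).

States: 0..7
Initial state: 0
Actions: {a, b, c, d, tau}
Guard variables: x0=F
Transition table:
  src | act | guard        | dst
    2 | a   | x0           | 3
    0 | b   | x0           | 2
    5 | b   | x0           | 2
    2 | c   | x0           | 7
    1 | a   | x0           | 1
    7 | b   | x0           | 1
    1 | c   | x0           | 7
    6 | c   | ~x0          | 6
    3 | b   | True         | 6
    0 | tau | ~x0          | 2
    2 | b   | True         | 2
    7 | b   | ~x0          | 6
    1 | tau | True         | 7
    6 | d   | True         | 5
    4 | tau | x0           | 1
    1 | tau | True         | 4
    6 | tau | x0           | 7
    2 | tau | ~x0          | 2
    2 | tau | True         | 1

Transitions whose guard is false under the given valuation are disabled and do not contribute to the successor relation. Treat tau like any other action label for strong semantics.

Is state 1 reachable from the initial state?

Answer: REACHABLE

Analysis:
10 transition(s) survive guard evaluation.
L0 = {0}
L1 = {2}  total {0,2}
L2 = {1}  total {0,1,2}
L3 = {4,7}  total {0,1,2,4,7}
L4 = {6}  total {0,1,2,4,6,7}
L5 = {5}  total {0,1,2,4,5,6,7}
Reachable = {0,1,2,4,5,6,7}
witness 1: tau·tau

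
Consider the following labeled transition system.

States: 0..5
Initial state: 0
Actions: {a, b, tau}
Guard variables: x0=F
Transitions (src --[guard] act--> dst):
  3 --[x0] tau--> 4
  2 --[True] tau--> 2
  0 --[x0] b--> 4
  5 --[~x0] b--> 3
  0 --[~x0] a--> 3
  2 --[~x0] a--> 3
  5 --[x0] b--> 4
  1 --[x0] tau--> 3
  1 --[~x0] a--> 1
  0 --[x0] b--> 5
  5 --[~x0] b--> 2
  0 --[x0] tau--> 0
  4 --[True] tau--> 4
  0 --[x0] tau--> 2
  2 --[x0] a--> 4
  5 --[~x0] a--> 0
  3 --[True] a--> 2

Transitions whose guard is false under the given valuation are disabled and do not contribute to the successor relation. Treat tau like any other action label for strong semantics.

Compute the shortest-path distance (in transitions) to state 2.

BFS to 2:
  depth 0: {0}
  depth 1: {3}
  depth 2: {2}
2 enters at depth 2; path a·a

Answer: 2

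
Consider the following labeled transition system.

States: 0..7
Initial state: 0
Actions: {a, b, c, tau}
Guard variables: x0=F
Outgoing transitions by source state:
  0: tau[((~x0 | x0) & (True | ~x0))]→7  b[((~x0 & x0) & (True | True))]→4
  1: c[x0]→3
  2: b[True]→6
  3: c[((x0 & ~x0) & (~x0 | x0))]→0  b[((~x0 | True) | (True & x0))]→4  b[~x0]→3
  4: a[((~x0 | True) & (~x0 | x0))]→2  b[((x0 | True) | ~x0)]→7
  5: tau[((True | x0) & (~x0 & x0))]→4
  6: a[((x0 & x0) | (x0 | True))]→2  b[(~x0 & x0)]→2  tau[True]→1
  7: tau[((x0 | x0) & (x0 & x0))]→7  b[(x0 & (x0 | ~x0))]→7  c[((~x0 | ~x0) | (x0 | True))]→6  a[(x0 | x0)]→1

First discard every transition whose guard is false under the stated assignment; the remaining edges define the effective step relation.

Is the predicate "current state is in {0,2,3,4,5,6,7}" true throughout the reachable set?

Answer: INVARIANT VIOLATED at state 1

Working:
Allowed set {0,2,3,4,5,6,7}
R = {0,1,2,6,7}
  0: ok
  1: ✗ unsafe
  2: ok
  6: ok
  7: ok
reach 1 via tau·c·tau — violates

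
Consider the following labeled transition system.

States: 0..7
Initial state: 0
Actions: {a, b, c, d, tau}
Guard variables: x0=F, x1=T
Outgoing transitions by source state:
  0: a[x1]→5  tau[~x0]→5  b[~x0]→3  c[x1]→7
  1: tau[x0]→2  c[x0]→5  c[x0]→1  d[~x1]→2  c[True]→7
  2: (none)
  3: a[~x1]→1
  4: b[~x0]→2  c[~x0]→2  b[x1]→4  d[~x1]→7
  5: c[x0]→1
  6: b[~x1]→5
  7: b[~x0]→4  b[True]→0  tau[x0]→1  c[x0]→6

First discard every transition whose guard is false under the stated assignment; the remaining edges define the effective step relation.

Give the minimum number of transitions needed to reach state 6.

Layered search for 6:
  Layer 0: {0}
  Layer 1: {3,5,7}
  Layer 2: {4}
  Layer 3: {2}
6 never appears.

Answer: UNREACHABLE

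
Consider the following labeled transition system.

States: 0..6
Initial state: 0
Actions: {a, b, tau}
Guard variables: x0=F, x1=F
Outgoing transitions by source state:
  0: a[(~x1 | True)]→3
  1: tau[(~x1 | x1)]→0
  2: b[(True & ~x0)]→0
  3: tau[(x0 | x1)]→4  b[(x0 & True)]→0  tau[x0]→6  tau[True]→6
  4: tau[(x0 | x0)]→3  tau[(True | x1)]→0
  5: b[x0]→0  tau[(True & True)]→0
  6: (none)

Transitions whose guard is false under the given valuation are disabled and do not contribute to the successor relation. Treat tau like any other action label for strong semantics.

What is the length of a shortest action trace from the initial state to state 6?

BFS to 6:
  Layer 0: {0}
  Layer 1: {3}
  Layer 2: {6}
6 enters at depth 2; path a·tau

Answer: 2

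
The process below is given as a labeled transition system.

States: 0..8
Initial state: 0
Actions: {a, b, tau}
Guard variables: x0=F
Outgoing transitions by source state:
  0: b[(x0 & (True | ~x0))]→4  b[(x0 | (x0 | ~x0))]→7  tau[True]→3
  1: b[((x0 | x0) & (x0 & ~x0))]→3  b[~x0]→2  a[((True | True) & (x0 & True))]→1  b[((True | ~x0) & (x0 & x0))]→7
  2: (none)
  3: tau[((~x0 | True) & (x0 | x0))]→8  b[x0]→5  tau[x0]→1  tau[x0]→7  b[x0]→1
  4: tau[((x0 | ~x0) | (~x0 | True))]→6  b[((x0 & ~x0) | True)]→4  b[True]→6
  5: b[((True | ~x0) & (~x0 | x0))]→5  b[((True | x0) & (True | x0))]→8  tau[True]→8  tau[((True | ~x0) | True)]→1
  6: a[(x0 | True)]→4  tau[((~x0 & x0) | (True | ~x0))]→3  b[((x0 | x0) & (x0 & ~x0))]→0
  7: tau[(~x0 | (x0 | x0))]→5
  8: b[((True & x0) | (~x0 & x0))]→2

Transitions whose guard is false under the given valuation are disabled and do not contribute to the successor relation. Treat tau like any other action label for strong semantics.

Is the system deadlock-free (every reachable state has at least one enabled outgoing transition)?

Answer: DEADLOCK at state 2

Trace:
Reach set: {0,1,2,3,5,7,8}
  0: b→7  tau→3  [deg 2]
  1: b→2  [deg 1]
  2: ∅  [deadlock]
  3: ∅  [deadlock]
  5: b→5  b→8  tau→1  tau→8  [deg 4]
  7: tau→5  [deg 1]
  8: ∅  [deadlock]
trace reaching 2: b·tau·tau·b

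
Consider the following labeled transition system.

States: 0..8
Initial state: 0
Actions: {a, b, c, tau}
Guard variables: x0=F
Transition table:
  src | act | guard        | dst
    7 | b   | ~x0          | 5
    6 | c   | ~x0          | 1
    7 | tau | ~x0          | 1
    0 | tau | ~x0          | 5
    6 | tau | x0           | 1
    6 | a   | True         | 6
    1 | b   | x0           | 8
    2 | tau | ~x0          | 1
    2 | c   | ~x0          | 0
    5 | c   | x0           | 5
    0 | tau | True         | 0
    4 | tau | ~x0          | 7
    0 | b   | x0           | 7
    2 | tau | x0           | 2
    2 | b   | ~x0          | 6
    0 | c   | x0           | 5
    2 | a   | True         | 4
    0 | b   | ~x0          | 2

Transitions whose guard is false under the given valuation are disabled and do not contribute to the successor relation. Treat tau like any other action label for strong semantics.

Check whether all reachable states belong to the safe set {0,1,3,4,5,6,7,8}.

Answer: INVARIANT VIOLATED at state 2

Analysis:
Allowed set {0,1,3,4,5,6,7,8}
Reachable = {0,1,2,4,5,6,7}
  0: ok
  1: ok
  2: outside
  4: ok
  5: ok
  6: ok
  7: ok
reach 2 via b — violates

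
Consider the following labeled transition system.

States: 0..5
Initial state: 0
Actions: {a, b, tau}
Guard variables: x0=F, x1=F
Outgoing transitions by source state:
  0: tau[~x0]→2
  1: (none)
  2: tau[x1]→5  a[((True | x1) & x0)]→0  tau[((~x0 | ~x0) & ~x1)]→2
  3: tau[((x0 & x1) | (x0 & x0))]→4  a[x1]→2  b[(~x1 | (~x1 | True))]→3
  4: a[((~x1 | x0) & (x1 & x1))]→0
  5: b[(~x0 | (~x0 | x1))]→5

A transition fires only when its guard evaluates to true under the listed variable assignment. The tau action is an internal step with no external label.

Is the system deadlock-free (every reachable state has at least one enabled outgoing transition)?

Answer: DEADLOCK-FREE

Analysis:
Reach set: {0,2}
  0: tau→2  [1 exit(s)]
  2: tau→2  [1 exit(s)]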